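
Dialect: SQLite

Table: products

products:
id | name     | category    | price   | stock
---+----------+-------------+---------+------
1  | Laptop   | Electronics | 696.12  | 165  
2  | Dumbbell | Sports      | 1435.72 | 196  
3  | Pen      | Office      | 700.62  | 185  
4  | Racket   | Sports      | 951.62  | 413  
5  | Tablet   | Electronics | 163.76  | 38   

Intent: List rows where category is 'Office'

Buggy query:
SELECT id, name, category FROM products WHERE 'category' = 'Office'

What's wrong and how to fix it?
Bug: Single quotes denote string literals in SQL; the column name is being compared as a constant string

Fix: Reference the column as category without single quotes

Corrected query:
SELECT id, name, category FROM products WHERE category = 'Office'

Result:
id | name | category
---+------+---------
3  | Pen  | Office  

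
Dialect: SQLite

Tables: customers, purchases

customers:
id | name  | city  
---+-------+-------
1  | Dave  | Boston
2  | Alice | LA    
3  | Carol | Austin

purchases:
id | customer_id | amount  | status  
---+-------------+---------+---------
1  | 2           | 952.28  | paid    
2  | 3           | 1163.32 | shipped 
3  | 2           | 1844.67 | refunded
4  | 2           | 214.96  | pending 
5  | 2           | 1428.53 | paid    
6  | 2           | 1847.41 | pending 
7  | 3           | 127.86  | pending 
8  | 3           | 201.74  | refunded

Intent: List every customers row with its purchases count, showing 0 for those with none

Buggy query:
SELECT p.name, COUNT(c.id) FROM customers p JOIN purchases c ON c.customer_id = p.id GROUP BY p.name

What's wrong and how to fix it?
Bug: An inner join excludes parents with zero children

Fix: Use LEFT JOIN so parents without children still appear (COUNT(c.id) gives 0)

Corrected query:
SELECT p.name, COUNT(c.id) FROM customers p LEFT JOIN purchases c ON c.customer_id = p.id GROUP BY p.name

Result:
name  | COUNT(c.id)
------+------------
Alice | 5          
Carol | 3          
Dave  | 0          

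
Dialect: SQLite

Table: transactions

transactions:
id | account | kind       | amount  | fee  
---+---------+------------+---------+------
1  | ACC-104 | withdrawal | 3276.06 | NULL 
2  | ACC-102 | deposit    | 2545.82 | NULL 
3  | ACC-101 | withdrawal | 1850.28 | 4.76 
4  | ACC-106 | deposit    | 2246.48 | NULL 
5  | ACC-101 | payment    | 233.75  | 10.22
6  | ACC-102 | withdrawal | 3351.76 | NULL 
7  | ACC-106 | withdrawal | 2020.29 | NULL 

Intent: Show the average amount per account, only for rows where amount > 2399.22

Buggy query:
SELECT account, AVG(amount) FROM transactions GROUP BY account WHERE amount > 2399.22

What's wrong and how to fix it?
Bug: WHERE cannot follow GROUP BY

Fix: Place WHERE between FROM and GROUP BY

Corrected query:
SELECT account, AVG(amount) FROM transactions WHERE amount > 2399.22 GROUP BY account

Result:
account | AVG(amount)
--------+------------
ACC-102 | 2948.79    
ACC-104 | 3276.06    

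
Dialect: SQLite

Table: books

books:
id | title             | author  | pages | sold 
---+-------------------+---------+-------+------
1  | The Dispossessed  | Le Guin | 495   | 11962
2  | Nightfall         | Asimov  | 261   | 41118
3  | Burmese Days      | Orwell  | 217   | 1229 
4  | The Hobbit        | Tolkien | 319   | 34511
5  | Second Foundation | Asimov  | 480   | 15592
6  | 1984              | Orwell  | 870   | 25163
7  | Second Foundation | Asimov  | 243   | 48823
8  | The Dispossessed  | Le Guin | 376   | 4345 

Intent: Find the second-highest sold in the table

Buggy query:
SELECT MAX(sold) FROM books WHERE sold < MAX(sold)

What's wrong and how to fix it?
Bug: MAX(sold) on the right of the comparison is an aggregate-in-WHERE error

Fix: Put the inner MAX in a scalar subquery

Corrected query:
SELECT MAX(sold) FROM books WHERE sold < (SELECT MAX(sold) FROM books)

Result:
MAX(sold)
---------
41118    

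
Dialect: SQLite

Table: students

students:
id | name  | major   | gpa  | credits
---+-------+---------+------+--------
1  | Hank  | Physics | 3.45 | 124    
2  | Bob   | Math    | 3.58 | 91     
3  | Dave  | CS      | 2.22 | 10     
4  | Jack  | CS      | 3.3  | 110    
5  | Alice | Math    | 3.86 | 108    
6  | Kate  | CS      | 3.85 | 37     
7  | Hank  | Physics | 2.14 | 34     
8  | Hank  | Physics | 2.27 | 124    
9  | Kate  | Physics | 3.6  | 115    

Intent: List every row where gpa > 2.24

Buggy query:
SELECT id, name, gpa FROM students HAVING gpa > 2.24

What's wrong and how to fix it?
Bug: This is a non-aggregate query (no GROUP BY, no aggregates), so in SQLite the HAVING clause is invalid here; a row-level condition belongs in WHERE

Fix: Replace HAVING with WHERE since the condition applies to individual rows

Corrected query:
SELECT id, name, gpa FROM students WHERE gpa > 2.24

Result:
id | name  | gpa 
---+-------+-----
1  | Hank  | 3.45
2  | Bob   | 3.58
4  | Jack  | 3.3 
5  | Alice | 3.86
6  | Kate  | 3.85
8  | Hank  | 2.27
9  | Kate  | 3.6 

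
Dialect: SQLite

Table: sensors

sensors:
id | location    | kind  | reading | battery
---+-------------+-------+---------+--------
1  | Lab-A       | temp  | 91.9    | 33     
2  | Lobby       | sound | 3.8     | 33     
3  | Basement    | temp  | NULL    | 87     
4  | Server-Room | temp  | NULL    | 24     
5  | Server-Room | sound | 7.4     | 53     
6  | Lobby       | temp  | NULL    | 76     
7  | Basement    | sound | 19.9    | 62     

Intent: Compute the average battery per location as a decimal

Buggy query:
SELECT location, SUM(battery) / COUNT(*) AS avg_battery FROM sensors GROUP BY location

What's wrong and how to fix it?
Bug: SUM(battery) and COUNT(*) are both integers; the division truncates the fractional part

Fix: Multiply by 1.0 (or CAST to REAL) to force floating-point division

Corrected query:
SELECT location, SUM(battery) * 1.0 / COUNT(*) AS avg_battery FROM sensors GROUP BY location

Result:
location    | avg_battery
------------+------------
Basement    | 74.5       
Lab-A       | 33         
Lobby       | 54.5       
Server-Room | 38.5       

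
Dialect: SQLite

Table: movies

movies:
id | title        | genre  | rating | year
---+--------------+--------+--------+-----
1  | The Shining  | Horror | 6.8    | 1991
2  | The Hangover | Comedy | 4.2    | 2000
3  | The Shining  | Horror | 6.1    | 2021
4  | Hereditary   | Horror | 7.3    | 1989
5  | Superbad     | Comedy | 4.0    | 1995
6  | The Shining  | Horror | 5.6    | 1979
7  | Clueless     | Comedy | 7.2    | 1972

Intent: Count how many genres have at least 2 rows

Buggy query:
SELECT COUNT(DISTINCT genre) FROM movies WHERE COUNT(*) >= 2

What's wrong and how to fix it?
Bug: COUNT(*) cannot appear in WHERE; the per-group count doesn't exist yet

Fix: Group first with HAVING COUNT(*) >= 2, then COUNT the resulting groups

Corrected query:
SELECT COUNT(*) FROM (SELECT genre FROM movies GROUP BY genre HAVING COUNT(*) >= 2)

Result:
COUNT(*)
--------
2       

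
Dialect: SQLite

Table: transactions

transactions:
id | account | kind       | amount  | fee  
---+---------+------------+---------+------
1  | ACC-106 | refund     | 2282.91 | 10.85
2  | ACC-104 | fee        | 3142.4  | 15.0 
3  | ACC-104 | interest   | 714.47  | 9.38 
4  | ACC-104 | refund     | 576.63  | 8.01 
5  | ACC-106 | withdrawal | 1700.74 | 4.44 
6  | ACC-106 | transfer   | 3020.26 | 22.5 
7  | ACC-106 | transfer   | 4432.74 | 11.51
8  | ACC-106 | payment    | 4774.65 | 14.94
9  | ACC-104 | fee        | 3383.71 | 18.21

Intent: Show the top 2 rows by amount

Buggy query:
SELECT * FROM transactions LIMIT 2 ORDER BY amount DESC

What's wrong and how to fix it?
Bug: LIMIT must come after ORDER BY

Fix: Sort with ORDER BY, then apply LIMIT

Corrected query:
SELECT * FROM transactions ORDER BY amount DESC LIMIT 2

Result:
id | account | kind     | amount  | fee  
---+---------+----------+---------+------
8  | ACC-106 | payment  | 4774.65 | 14.94
7  | ACC-106 | transfer | 4432.74 | 11.51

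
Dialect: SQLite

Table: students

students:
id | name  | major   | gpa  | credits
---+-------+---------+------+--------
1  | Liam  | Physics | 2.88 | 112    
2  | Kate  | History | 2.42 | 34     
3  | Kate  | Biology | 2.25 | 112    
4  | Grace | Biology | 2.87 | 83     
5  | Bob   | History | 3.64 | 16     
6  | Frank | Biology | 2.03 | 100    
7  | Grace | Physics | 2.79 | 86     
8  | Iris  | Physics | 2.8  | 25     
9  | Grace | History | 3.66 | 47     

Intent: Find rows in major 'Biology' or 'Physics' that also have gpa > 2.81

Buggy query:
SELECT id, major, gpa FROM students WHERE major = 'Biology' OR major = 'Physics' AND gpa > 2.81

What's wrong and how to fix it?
Bug: AND binds tighter than OR, so this parses as major = 'Biology' OR (major = 'Physics' AND gpa > 2.81)

Fix: Add parentheses around the OR so the AND applies to both alternatives

Corrected query:
SELECT id, major, gpa FROM students WHERE (major = 'Biology' OR major = 'Physics') AND gpa > 2.81

Result:
id | major   | gpa 
---+---------+-----
1  | Physics | 2.88
4  | Biology | 2.87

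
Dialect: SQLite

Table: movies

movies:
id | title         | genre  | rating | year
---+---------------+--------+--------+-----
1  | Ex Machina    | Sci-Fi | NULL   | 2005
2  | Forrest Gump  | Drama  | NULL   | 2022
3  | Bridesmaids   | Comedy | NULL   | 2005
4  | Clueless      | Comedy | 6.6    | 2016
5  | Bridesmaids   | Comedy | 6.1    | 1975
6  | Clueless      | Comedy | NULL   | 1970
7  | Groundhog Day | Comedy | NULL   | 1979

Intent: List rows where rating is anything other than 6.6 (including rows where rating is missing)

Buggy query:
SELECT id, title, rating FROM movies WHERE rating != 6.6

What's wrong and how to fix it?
Bug: Inequality against NULL is unknown, not true; rows with NULL are dropped

Fix: Add an explicit OR rating IS NULL to include the missing-value rows

Corrected query:
SELECT id, title, rating FROM movies WHERE rating != 6.6 OR rating IS NULL

Result:
id | title         | rating
---+---------------+-------
1  | Ex Machina    | NULL  
2  | Forrest Gump  | NULL  
3  | Bridesmaids   | NULL  
5  | Bridesmaids   | 6.1   
6  | Clueless      | NULL  
7  | Groundhog Day | NULL  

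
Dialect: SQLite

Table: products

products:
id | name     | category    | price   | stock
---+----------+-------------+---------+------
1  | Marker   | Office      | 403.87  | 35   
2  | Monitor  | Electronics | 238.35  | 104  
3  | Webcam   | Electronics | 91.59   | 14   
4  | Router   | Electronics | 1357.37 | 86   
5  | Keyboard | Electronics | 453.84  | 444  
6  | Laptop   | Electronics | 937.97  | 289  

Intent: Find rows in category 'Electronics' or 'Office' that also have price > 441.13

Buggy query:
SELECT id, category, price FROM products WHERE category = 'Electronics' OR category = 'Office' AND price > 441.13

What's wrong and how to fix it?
Bug: Without parentheses, AND is evaluated before OR, so the price filter only applies to the 'Office' branch

Fix: Group the OR with parentheses (or use IN), then AND the threshold

Corrected query:
SELECT id, category, price FROM products WHERE (category = 'Electronics' OR category = 'Office') AND price > 441.13

Result:
id | category    | price  
---+-------------+--------
4  | Electronics | 1357.37
5  | Electronics | 453.84 
6  | Electronics | 937.97 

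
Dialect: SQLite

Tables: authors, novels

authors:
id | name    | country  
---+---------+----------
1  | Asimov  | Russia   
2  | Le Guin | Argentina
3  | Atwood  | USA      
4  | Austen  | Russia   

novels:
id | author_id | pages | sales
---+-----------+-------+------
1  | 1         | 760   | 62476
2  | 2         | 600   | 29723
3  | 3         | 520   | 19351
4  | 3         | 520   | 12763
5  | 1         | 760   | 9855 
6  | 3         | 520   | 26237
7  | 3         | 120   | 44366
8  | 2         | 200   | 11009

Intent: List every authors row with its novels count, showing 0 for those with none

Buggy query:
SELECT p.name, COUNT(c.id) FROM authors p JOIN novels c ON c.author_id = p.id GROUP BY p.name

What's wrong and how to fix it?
Bug: INNER JOIN drops authors rows that have no matching novels rows

Fix: Use LEFT JOIN so parents without children still appear (COUNT(c.id) gives 0)

Corrected query:
SELECT p.name, COUNT(c.id) FROM authors p LEFT JOIN novels c ON c.author_id = p.id GROUP BY p.name

Result:
name    | COUNT(c.id)
--------+------------
Asimov  | 2          
Atwood  | 4          
Austen  | 0          
Le Guin | 2          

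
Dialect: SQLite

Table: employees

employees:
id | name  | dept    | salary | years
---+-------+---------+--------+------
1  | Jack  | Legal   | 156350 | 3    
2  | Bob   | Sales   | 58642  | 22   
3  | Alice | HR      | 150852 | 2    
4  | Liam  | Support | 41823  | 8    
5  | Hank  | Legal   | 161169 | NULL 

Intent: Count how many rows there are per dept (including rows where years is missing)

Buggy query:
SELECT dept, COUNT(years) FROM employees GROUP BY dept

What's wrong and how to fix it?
Bug: COUNT(column) counts non-NULL values only; rows with NULL years aren't counted

Fix: Replace COUNT(years) with COUNT(*)

Corrected query:
SELECT dept, COUNT(*) FROM employees GROUP BY dept

Result:
dept    | COUNT(*)
--------+---------
HR      | 1       
Legal   | 2       
Sales   | 1       
Support | 1       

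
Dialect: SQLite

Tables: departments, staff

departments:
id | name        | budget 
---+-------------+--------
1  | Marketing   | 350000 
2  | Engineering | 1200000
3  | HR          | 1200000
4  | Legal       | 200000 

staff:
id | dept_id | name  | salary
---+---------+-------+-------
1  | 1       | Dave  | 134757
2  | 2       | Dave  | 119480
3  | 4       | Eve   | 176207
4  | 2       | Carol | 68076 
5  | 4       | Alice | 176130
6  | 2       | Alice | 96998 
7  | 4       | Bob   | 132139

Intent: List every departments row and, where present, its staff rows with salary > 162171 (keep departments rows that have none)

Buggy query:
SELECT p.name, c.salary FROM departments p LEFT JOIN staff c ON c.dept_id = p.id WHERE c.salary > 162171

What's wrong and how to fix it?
Bug: A WHERE condition on the right-hand table after LEFT JOIN drops unmatched parents

Fix: Put 'c.salary > 162171' in the JOIN's ON clause instead of WHERE

Corrected query:
SELECT p.name, c.salary FROM departments p LEFT JOIN staff c ON c.dept_id = p.id AND c.salary > 162171

Result:
name        | salary
------------+-------
Marketing   | NULL  
Engineering | NULL  
HR          | NULL  
Legal       | 176130
Legal       | 176207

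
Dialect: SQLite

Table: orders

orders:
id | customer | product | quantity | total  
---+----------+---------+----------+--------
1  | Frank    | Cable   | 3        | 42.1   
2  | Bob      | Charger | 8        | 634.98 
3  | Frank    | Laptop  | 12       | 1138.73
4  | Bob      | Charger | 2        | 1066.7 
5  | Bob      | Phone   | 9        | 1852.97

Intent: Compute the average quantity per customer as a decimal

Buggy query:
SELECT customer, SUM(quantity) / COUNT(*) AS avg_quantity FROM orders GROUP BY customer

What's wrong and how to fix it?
Bug: Both operands are integers, so '/' performs integer division and truncates

Fix: Cast one side to REAL so the division keeps the fractional part

Corrected query:
SELECT customer, SUM(quantity) * 1.0 / COUNT(*) AS avg_quantity FROM orders GROUP BY customer

Result:
customer | avg_quantity
---------+-------------
Bob      | 6.333333    
Frank    | 7.5         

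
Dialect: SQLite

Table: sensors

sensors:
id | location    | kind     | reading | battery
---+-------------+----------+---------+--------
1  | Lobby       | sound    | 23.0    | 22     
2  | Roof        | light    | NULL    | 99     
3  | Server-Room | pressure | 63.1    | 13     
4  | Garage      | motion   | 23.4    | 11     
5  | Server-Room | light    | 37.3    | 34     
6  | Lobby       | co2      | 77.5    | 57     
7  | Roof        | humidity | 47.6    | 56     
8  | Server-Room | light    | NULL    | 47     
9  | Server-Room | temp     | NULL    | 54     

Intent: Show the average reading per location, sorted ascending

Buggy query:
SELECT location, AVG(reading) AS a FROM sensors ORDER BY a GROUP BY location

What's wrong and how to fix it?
Bug: ORDER BY appears before GROUP BY; SQL clause order requires GROUP BY first

Fix: Reorder: SELECT … FROM … GROUP BY … ORDER BY …

Corrected query:
SELECT location, AVG(reading) AS a FROM sensors GROUP BY location ORDER BY a

Result:
location    | a    
------------+------
Garage      | 23.4 
Roof        | 47.6 
Server-Room | 50.2 
Lobby       | 50.25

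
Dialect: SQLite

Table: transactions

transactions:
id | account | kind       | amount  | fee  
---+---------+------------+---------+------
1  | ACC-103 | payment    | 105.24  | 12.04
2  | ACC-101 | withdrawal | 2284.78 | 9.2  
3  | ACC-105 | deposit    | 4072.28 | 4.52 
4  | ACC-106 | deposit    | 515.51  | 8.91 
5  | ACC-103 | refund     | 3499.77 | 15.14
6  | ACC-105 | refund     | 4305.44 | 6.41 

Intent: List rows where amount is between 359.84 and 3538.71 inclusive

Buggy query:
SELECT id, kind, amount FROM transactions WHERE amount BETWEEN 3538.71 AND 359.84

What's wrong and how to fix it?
Bug: The bounds are reversed; BETWEEN a AND b requires a <= b to match anything

Fix: Write BETWEEN 359.84 AND 3538.71

Corrected query:
SELECT id, kind, amount FROM transactions WHERE amount BETWEEN 359.84 AND 3538.71

Result:
id | kind       | amount 
---+------------+--------
2  | withdrawal | 2284.78
4  | deposit    | 515.51 
5  | refund     | 3499.77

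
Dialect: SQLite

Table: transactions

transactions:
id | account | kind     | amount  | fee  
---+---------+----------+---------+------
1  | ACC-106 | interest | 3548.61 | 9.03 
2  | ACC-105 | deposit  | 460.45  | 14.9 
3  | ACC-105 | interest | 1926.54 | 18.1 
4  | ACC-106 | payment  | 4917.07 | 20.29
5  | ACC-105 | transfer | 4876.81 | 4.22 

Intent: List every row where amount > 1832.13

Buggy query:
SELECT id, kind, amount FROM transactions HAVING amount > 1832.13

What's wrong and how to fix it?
Bug: HAVING filters the output of aggregation, but this query has no GROUP BY and no aggregate functions, so SQLite rejects it (HAVING clause on a non-aggregate query); the condition here is per row

Fix: Use WHERE for row-level filtering

Corrected query:
SELECT id, kind, amount FROM transactions WHERE amount > 1832.13

Result:
id | kind     | amount 
---+----------+--------
1  | interest | 3548.61
3  | interest | 1926.54
4  | payment  | 4917.07
5  | transfer | 4876.81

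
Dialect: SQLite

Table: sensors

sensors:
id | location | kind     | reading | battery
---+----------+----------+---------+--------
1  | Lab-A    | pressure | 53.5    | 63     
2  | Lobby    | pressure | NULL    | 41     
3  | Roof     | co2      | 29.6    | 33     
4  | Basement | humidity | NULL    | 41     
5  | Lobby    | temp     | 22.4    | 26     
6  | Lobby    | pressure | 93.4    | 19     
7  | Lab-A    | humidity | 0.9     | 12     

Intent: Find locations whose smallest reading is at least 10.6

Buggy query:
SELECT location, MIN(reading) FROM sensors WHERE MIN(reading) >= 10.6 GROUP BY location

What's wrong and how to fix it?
Bug: MIN() in WHERE is a misuse of aggregate

Fix: Replace WHERE with HAVING after the GROUP BY

Corrected query:
SELECT location, MIN(reading) FROM sensors GROUP BY location HAVING MIN(reading) >= 10.6

Result:
location | MIN(reading)
---------+-------------
Lobby    | 22.4        
Roof     | 29.6        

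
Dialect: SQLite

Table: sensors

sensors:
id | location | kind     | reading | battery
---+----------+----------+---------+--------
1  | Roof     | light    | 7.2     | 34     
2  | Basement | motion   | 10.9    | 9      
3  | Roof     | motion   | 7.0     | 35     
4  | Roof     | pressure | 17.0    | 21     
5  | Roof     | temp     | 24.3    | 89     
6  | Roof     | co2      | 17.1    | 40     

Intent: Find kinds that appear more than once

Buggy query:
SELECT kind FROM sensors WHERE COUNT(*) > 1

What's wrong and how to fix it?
Bug: WHERE can't reference COUNT(*); aggregates are computed after WHERE

Fix: GROUP BY kind, then filter groups with HAVING COUNT(*) > 1

Corrected query:
SELECT kind FROM sensors GROUP BY kind HAVING COUNT(*) > 1

Result:
kind  
------
motion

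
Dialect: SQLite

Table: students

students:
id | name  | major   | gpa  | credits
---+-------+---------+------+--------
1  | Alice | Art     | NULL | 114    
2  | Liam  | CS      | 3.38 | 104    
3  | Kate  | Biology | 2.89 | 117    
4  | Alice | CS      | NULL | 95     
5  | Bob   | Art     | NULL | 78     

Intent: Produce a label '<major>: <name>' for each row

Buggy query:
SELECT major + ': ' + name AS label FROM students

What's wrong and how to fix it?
Bug: SQLite uses || for string concatenation; + coerces text to numbers (yielding 0)

Fix: Replace + with || to concatenate text

Corrected query:
SELECT major || ': ' || name AS label FROM students

Result:
label        
-------------
Art: Alice   
CS: Liam     
Biology: Kate
CS: Alice    
Art: Bob     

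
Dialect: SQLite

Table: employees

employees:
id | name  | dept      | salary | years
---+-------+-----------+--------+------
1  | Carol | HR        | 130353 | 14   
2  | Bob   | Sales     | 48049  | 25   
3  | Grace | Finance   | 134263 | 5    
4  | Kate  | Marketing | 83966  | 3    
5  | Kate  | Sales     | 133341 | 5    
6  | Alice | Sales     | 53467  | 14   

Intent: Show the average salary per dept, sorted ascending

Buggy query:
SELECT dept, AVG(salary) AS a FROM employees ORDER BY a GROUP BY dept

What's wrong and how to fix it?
Bug: GROUP BY must precede ORDER BY

Fix: Move ORDER BY to the end, after GROUP BY

Corrected query:
SELECT dept, AVG(salary) AS a FROM employees GROUP BY dept ORDER BY a

Result:
dept      | a           
----------+-------------
Sales     | 78285.666667
Marketing | 83966       
HR        | 130353      
Finance   | 134263      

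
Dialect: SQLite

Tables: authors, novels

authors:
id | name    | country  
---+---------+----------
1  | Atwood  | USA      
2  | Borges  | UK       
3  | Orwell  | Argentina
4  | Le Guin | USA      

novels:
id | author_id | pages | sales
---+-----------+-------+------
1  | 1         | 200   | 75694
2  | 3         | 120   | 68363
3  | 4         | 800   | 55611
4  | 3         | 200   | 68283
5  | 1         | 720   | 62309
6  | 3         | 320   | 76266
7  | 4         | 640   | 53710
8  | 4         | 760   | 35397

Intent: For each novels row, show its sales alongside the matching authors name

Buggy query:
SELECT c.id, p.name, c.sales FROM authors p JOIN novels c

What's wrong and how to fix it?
Bug: JOIN with no ON clause produces a cartesian product; every novels row pairs with every authors row

Fix: Add ON c.author_id = p.id to the JOIN

Corrected query:
SELECT c.id, p.name, c.sales FROM authors p JOIN novels c ON c.author_id = p.id

Result:
id | name    | sales
---+---------+------
1  | Atwood  | 75694
2  | Orwell  | 68363
3  | Le Guin | 55611
4  | Orwell  | 68283
5  | Atwood  | 62309
6  | Orwell  | 76266
7  | Le Guin | 53710
8  | Le Guin | 35397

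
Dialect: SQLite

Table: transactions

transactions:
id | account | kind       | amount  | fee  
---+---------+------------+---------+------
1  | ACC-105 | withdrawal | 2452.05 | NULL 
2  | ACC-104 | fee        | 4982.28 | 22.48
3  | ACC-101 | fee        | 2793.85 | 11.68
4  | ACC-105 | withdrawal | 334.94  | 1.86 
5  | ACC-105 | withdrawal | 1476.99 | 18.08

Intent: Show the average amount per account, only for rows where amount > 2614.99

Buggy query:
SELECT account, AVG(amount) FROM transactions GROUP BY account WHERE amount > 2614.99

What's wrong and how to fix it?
Bug: WHERE cannot follow GROUP BY

Fix: Move the WHERE clause before GROUP BY

Corrected query:
SELECT account, AVG(amount) FROM transactions WHERE amount > 2614.99 GROUP BY account

Result:
account | AVG(amount)
--------+------------
ACC-101 | 2793.85    
ACC-104 | 4982.28    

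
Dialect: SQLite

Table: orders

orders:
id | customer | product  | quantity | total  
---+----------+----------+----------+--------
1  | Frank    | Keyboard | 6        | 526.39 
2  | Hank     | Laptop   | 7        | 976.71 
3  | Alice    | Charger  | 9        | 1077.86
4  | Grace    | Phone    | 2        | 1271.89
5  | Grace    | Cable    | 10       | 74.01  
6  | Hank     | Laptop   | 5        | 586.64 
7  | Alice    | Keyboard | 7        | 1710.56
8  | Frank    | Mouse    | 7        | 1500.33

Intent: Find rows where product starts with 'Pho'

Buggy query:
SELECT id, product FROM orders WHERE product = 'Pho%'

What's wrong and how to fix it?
Bug: Wildcards only work with LIKE; '=' treats '%' as a literal character

Fix: Use LIKE for wildcard pattern matching

Corrected query:
SELECT id, product FROM orders WHERE product LIKE 'Pho%'

Result:
id | product
---+--------
4  | Phone  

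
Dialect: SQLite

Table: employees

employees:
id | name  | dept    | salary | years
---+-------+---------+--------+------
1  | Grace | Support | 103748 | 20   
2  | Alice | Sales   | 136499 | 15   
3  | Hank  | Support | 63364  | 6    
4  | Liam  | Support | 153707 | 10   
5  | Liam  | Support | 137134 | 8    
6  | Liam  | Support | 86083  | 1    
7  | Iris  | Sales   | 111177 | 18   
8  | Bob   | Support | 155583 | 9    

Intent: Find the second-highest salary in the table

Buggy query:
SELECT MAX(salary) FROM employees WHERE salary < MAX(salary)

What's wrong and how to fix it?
Bug: MAX(salary) on the right of the comparison is an aggregate-in-WHERE error

Fix: Compute the overall MAX in a subquery, then take MAX of rows below it

Corrected query:
SELECT MAX(salary) FROM employees WHERE salary < (SELECT MAX(salary) FROM employees)

Result:
MAX(salary)
-----------
153707     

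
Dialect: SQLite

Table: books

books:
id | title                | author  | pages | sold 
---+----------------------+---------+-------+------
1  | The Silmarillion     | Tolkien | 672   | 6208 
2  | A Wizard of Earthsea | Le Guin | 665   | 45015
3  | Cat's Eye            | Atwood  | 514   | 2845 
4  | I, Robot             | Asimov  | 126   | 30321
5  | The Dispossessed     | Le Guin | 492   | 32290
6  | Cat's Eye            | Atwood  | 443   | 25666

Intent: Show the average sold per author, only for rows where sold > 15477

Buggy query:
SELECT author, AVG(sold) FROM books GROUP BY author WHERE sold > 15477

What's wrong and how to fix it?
Bug: Row-level WHERE must come before GROUP BY in the clause order

Fix: Place WHERE between FROM and GROUP BY

Corrected query:
SELECT author, AVG(sold) FROM books WHERE sold > 15477 GROUP BY author

Result:
author  | AVG(sold)
--------+----------
Asimov  | 30321    
Atwood  | 25666    
Le Guin | 38652.5  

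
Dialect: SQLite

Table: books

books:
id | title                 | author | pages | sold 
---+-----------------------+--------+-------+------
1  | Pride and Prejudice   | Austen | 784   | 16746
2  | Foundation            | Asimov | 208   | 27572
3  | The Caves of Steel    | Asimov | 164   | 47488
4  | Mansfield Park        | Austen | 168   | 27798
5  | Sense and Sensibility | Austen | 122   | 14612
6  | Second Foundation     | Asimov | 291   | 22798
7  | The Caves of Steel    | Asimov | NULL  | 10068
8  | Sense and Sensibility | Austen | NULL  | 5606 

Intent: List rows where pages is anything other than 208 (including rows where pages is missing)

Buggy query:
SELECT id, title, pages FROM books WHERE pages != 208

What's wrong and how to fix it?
Bug: 'pages != 208' is unknown when pages is NULL, so NULL rows are silently excluded

Fix: Add an explicit OR pages IS NULL to include the missing-value rows

Corrected query:
SELECT id, title, pages FROM books WHERE pages != 208 OR pages IS NULL

Result:
id | title                 | pages
---+-----------------------+------
1  | Pride and Prejudice   | 784  
3  | The Caves of Steel    | 164  
4  | Mansfield Park        | 168  
5  | Sense and Sensibility | 122  
6  | Second Foundation     | 291  
7  | The Caves of Steel    | NULL 
8  | Sense and Sensibility | NULL 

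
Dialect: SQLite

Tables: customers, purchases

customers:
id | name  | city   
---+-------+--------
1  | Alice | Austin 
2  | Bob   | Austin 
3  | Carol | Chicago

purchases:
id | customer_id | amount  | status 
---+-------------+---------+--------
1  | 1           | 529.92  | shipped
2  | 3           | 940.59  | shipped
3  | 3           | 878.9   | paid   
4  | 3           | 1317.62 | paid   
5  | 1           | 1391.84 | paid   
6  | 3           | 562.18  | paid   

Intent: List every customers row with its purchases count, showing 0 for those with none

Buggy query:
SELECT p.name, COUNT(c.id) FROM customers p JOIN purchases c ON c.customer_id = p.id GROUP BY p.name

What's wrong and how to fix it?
Bug: INNER JOIN drops customers rows that have no matching purchases rows

Fix: Use LEFT JOIN so parents without children still appear (COUNT(c.id) gives 0)

Corrected query:
SELECT p.name, COUNT(c.id) FROM customers p LEFT JOIN purchases c ON c.customer_id = p.id GROUP BY p.name

Result:
name  | COUNT(c.id)
------+------------
Alice | 2          
Bob   | 0          
Carol | 4          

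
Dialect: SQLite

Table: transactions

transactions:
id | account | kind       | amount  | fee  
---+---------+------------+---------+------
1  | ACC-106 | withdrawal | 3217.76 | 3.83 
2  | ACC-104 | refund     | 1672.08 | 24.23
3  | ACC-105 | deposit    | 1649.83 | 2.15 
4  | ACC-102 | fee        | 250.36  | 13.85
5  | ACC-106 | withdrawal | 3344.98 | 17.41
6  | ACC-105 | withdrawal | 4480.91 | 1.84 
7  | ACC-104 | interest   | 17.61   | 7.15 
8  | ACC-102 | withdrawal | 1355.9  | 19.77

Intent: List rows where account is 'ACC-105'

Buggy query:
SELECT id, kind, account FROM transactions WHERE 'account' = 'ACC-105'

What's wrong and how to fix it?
Bug: Single quotes denote string literals in SQL; the column name is being compared as a constant string

Fix: Reference the column as account without single quotes

Corrected query:
SELECT id, kind, account FROM transactions WHERE account = 'ACC-105'

Result:
id | kind       | account
---+------------+--------
3  | deposit    | ACC-105
6  | withdrawal | ACC-105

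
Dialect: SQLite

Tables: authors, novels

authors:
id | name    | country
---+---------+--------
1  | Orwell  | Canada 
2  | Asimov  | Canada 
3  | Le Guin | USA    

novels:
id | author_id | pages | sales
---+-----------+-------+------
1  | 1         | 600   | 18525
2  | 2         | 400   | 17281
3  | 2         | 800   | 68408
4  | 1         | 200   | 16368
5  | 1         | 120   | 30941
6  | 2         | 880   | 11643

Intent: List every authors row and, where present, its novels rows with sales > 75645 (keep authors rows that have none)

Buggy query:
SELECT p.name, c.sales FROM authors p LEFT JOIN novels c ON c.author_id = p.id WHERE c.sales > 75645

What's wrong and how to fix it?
Bug: Filtering c.sales in WHERE discards the NULL rows produced by LEFT JOIN, turning it into an inner join

Fix: Put 'c.sales > 75645' in the JOIN's ON clause instead of WHERE

Corrected query:
SELECT p.name, c.sales FROM authors p LEFT JOIN novels c ON c.author_id = p.id AND c.sales > 75645

Result:
name    | sales
--------+------
Orwell  | NULL 
Asimov  | NULL 
Le Guin | NULL 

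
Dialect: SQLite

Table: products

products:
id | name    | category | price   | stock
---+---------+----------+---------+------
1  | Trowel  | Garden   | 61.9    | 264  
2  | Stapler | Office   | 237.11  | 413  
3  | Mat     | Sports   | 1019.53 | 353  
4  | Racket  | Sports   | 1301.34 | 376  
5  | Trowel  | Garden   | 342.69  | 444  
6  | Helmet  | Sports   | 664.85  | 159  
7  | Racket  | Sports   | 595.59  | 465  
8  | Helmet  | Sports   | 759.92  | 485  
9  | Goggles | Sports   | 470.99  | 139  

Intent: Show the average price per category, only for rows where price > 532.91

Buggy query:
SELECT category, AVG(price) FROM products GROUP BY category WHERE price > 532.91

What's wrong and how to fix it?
Bug: Row-level WHERE must come before GROUP BY in the clause order

Fix: Move the WHERE clause before GROUP BY

Corrected query:
SELECT category, AVG(price) FROM products WHERE price > 532.91 GROUP BY category

Result:
category | AVG(price)
---------+-----------
Sports   | 868.246   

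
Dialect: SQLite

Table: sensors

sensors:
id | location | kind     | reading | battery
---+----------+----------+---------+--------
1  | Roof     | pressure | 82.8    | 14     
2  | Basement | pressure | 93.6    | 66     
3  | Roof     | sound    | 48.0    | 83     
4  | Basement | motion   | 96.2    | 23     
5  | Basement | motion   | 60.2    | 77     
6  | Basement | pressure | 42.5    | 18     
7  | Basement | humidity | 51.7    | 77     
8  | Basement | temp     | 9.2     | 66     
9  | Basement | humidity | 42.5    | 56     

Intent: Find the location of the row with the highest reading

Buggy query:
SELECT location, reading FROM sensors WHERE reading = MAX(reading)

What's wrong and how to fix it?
Bug: WHERE is evaluated per row; an aggregate over the whole table isn't defined there

Fix: Wrap MAX in a scalar subquery so WHERE compares against a single value

Corrected query:
SELECT location, reading FROM sensors WHERE reading = (SELECT MAX(reading) FROM sensors)

Result:
location | reading
---------+--------
Basement | 96.2   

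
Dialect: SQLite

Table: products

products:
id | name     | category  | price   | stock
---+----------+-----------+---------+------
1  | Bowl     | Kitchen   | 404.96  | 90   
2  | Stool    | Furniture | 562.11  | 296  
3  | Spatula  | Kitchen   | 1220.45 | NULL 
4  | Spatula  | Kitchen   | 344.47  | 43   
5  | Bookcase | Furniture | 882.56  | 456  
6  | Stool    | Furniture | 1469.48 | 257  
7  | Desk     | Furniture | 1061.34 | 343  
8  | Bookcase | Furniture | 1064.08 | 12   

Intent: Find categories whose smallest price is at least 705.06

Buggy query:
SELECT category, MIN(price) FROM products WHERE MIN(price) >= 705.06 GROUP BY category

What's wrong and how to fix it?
Bug: Aggregates like MIN are computed per group after WHERE runs

Fix: Replace WHERE with HAVING after the GROUP BY

Corrected query:
SELECT category, MIN(price) FROM products GROUP BY category HAVING MIN(price) >= 705.06

Result:
(no rows)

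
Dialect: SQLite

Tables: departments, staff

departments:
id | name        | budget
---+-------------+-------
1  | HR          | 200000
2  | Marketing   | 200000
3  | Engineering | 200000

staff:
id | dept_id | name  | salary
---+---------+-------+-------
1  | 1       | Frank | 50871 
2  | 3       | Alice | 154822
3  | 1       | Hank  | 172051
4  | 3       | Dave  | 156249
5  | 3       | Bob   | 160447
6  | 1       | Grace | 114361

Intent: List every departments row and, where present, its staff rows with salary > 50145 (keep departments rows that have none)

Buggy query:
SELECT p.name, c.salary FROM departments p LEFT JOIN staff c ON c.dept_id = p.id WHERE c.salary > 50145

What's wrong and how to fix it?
Bug: Filtering c.salary in WHERE discards the NULL rows produced by LEFT JOIN, turning it into an inner join

Fix: Put 'c.salary > 50145' in the JOIN's ON clause instead of WHERE

Corrected query:
SELECT p.name, c.salary FROM departments p LEFT JOIN staff c ON c.dept_id = p.id AND c.salary > 50145

Result:
name        | salary
------------+-------
HR          | 50871 
HR          | 114361
HR          | 172051
Marketing   | NULL  
Engineering | 154822
Engineering | 156249
Engineering | 160447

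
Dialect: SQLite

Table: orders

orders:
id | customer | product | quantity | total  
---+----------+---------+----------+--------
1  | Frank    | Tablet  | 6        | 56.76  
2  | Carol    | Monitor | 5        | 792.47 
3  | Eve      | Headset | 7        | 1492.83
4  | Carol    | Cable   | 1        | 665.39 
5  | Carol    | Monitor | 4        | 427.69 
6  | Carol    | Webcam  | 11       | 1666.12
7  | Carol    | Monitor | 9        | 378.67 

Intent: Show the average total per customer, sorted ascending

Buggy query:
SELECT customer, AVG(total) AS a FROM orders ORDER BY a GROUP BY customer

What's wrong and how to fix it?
Bug: ORDER BY appears before GROUP BY; SQL clause order requires GROUP BY first

Fix: Move ORDER BY to the end, after GROUP BY

Corrected query:
SELECT customer, AVG(total) AS a FROM orders GROUP BY customer ORDER BY a

Result:
customer | a      
---------+--------
Frank    | 56.76  
Carol    | 786.068
Eve      | 1492.83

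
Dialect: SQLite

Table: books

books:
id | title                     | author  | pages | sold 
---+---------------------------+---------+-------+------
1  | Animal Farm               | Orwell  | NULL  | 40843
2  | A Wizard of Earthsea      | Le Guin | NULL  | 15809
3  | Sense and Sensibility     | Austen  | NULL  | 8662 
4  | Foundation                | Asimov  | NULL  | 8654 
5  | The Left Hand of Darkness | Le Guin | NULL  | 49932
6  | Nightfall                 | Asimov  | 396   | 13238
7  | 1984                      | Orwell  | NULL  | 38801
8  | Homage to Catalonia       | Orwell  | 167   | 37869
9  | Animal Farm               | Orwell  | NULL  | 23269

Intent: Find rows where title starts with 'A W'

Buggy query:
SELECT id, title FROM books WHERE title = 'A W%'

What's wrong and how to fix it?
Bug: Wildcards only work with LIKE; '=' treats '%' as a literal character

Fix: Replace '=' with LIKE so 'A W%' is treated as a pattern

Corrected query:
SELECT id, title FROM books WHERE title LIKE 'A W%'

Result:
id | title               
---+---------------------
2  | A Wizard of Earthsea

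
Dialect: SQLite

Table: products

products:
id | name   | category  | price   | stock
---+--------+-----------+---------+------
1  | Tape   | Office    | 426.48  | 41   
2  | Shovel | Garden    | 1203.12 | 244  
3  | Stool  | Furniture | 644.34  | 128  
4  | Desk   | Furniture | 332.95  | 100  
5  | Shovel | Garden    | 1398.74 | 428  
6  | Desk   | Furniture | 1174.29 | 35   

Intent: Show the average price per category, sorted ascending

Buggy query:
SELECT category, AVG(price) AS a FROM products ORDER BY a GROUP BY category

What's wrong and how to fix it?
Bug: ORDER BY appears before GROUP BY; SQL clause order requires GROUP BY first

Fix: Reorder: SELECT … FROM … GROUP BY … ORDER BY …

Corrected query:
SELECT category, AVG(price) AS a FROM products GROUP BY category ORDER BY a

Result:
category  | a         
----------+-----------
Office    | 426.48    
Furniture | 717.193333
Garden    | 1300.93   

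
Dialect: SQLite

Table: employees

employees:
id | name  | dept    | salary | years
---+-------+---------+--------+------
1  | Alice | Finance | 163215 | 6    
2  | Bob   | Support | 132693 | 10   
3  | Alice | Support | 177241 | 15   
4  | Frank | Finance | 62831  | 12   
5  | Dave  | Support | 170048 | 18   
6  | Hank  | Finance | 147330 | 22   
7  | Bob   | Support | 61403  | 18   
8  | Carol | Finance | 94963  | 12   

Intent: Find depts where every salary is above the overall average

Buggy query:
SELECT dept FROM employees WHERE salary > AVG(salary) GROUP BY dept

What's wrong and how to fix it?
Bug: WHERE evaluates per row before aggregation, so AVG() is unavailable

Fix: Use a subquery for AVG and a HAVING MIN(...) filter so the condition holds for every row in the group

Corrected query:
SELECT dept FROM employees GROUP BY dept HAVING MIN(salary) > (SELECT AVG(salary) FROM employees)

Result:
(no rows)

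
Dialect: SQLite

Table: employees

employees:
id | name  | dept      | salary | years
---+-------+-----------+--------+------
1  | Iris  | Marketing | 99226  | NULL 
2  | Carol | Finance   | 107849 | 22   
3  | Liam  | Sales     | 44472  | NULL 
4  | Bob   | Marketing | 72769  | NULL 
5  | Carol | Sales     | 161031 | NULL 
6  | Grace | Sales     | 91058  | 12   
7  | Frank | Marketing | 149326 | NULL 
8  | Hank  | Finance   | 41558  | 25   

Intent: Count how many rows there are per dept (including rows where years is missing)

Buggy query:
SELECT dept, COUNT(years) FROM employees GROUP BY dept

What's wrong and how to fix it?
Bug: COUNT(years) skips NULLs, so groups with missing years are undercounted

Fix: Use COUNT(*) to count all rows regardless of NULL

Corrected query:
SELECT dept, COUNT(*) FROM employees GROUP BY dept

Result:
dept      | COUNT(*)
----------+---------
Finance   | 2       
Marketing | 3       
Sales     | 3       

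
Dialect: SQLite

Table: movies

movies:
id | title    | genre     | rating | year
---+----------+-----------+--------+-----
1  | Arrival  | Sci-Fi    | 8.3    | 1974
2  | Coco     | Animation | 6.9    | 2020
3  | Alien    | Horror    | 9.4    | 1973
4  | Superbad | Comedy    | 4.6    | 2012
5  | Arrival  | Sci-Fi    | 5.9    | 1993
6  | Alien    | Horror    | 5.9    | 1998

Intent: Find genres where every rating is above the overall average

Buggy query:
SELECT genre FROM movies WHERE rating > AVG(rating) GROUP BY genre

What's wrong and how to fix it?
Bug: AVG() is an aggregate; it can't sit directly in WHERE

Fix: Compute the overall average in a scalar subquery and compare each group's MIN against it in HAVING

Corrected query:
SELECT genre FROM movies GROUP BY genre HAVING MIN(rating) > (SELECT AVG(rating) FROM movies)

Result:
genre    
---------
Animation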